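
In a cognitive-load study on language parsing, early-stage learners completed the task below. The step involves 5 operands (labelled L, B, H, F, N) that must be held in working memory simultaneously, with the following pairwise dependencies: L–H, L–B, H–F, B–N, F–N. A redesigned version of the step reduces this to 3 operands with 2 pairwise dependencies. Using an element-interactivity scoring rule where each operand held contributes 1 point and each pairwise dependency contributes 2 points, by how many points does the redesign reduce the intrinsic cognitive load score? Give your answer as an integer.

8

Original: 5 × 1 + 5 × 2 = 5 + 10 = 15.
Redesigned: 3 × 1 + 2 × 2 = 3 + 4 = 7.
Reduction = 15 − 7 = 8.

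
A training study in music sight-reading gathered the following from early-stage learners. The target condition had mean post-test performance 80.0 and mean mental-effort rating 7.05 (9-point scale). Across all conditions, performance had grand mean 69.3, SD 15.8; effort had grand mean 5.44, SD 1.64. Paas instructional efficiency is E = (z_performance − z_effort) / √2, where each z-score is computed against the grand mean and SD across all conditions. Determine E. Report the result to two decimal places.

z_performance = (80.0 − 69.3) / 15.8 = 10.7000 / 15.8 = 0.6772.
z_effort = (7.05 − 5.44) / 1.64 = 1.6100 / 1.64 = 0.9817.
z_P − z_E = 0.6772 − 0.9817 = -0.3045.
E = -0.3045 / √2 = -0.3045 / 1.41421 = -0.2153 ≈ -0.22.

-0.22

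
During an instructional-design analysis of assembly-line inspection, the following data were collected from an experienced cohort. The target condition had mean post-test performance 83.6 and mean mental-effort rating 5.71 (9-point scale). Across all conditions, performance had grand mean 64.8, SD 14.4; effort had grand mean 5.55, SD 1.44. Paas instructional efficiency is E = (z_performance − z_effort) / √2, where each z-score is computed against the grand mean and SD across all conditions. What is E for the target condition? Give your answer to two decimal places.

0.84

z_performance = (83.6 − 64.8) / 14.4 = 18.8000 / 14.4 = 1.3056.
z_effort = (5.71 − 5.55) / 1.44 = 0.1600 / 1.44 = 0.1111.
z_P − z_E = 1.3056 − 0.1111 = 1.1945.
E = 1.1945 / √2 = 1.1945 / 1.41421 = 0.8446 ≈ 0.84.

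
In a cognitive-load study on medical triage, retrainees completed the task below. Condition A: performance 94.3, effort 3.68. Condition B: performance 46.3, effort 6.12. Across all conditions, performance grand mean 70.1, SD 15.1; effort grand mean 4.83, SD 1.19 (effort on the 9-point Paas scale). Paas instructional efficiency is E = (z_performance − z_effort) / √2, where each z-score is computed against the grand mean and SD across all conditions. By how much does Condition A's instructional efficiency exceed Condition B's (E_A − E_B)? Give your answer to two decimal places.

3.70

Condition A: z_P = (94.3 − 70.1)/15.1 = 1.6026; z_E = (3.68 − 4.83)/1.19 = -0.9664; E_A = (1.6026 − (-0.9664))/√2 = 1.8166.
Condition B: z_P = (46.3 − 70.1)/15.1 = -1.5762; z_E = (6.12 − 4.83)/1.19 = 1.0840; E_B = (-1.5762 − 1.0840)/√2 = -1.8810.
E_A − E_B = 1.8166 − (-1.8810) = 3.6976 ≈ 3.70.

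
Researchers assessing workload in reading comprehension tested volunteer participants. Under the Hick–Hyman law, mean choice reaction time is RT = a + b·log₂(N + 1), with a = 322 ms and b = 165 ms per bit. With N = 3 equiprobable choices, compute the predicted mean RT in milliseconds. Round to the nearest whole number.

652

log₂(3 + 1) = log₂(4) = 2.0000.
RT = 322 + 165 × 2.0000 = 322 + 330.0000 = 652.0000 ms.
≈ 652 ms.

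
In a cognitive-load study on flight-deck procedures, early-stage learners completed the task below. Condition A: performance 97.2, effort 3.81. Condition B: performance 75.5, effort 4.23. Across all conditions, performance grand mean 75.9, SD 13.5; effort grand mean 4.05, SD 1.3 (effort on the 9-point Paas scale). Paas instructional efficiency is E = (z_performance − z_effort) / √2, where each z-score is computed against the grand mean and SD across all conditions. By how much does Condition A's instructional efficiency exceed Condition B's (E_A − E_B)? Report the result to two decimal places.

Condition A: z_P = (97.2 − 75.9)/13.5 = 1.5778; z_E = (3.81 − 4.05)/1.3 = -0.1846; E_A = (1.5778 − (-0.1846))/√2 = 1.2462.
Condition B: z_P = (75.5 − 75.9)/13.5 = -0.0296; z_E = (4.23 − 4.05)/1.3 = 0.1385; E_B = (-0.0296 − 0.1385)/√2 = -0.1189.
E_A − E_B = 1.2462 − (-0.1189) = 1.3651 ≈ 1.37.

1.37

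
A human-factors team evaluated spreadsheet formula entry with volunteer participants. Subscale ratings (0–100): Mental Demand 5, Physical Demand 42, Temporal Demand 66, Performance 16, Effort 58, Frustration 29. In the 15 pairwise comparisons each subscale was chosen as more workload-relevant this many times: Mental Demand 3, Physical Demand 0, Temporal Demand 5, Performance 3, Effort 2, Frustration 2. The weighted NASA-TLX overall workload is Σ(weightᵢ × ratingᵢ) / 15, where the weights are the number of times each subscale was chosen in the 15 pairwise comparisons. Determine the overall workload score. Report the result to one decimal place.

The tallies are the weights (they sum to 15).
Weighted sum = 3·5 + 0·42 + 5·66 + 3·16 + 2·58 + 2·29
            = 15 + 0 + 330 + 48 + 116 + 58 = 567.
Overall workload = 567 / 15 = 37.8000 ≈ 37.8.

37.8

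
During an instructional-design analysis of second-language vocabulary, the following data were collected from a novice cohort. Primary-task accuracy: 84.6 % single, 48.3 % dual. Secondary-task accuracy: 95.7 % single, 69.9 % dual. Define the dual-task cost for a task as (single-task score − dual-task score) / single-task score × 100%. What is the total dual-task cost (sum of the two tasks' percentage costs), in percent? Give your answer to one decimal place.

69.9

Primary cost = (84.6 − 48.3) / 84.6 × 100% = 42.9078%.
Secondary cost = (95.7 − 69.9) / 95.7 × 100% = 26.9592%.
Total = 42.9078% + 26.9592% = 69.8670% ≈ 69.9%.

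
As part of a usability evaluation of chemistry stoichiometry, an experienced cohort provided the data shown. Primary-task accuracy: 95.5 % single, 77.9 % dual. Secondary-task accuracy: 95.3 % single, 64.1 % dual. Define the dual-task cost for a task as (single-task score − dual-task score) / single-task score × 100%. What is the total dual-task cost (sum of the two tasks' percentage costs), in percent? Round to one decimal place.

51.2

Primary cost = (95.5 − 77.9) / 95.5 × 100% = 18.4293%.
Secondary cost = (95.3 − 64.1) / 95.3 × 100% = 32.7387%.
Total = 18.4293% + 32.7387% = 51.1680% ≈ 51.2%.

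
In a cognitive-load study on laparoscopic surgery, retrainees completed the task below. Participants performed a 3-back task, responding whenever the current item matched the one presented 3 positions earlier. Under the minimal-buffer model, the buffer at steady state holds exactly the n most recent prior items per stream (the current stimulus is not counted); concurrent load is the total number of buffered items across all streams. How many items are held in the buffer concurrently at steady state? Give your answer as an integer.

The buffer holds the 3 most recent prior items.
Steady-state concurrent load = 3 items.

3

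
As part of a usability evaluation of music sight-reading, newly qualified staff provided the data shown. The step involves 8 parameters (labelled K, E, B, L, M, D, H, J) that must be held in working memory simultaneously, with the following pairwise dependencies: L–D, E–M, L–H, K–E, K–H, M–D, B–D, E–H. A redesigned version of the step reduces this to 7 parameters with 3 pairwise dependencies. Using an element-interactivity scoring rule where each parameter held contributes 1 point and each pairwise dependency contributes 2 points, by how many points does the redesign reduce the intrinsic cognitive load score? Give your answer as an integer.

Original: 8 × 1 + 8 × 2 = 8 + 16 = 24.
Redesigned: 7 × 1 + 3 × 2 = 7 + 6 = 13.
Reduction = 24 − 13 = 11.

11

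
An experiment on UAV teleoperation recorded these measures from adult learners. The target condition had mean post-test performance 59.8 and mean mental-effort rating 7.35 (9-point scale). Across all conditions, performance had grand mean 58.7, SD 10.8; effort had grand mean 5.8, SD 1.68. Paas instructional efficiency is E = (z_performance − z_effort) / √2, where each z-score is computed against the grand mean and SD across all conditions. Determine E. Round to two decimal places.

z_performance = (59.8 − 58.7) / 10.8 = 1.1000 / 10.8 = 0.1019.
z_effort = (7.35 − 5.8) / 1.68 = 1.5500 / 1.68 = 0.9226.
z_P − z_E = 0.1019 − 0.9226 = -0.8207.
E = -0.8207 / √2 = -0.8207 / 1.41421 = -0.5803 ≈ -0.58.

-0.58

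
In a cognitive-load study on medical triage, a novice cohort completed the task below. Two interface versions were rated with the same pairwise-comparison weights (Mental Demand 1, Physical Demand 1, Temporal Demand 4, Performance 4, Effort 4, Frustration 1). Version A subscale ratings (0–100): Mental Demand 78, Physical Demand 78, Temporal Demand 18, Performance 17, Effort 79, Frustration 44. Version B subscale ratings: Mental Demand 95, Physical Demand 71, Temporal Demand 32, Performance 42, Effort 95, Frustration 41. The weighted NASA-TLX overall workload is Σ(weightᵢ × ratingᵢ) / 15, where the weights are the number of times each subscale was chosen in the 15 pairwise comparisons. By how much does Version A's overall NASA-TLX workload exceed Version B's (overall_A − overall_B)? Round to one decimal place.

-15.1

Version A weighted sum = 1·78 + 1·78 + 4·18 + 4·17 + 4·79 + 1·44 = 78 + 78 + 72 + 68 + 316 + 44 = 656; overall_A = 656/15 = 43.7333.
Version B weighted sum = 1·95 + 1·71 + 4·32 + 4·42 + 4·95 + 1·41 = 95 + 71 + 128 + 168 + 380 + 41 = 883; overall_B = 883/15 = 58.8667.
Difference = 43.7333 − 58.8667 = -15.1334 ≈ -15.1.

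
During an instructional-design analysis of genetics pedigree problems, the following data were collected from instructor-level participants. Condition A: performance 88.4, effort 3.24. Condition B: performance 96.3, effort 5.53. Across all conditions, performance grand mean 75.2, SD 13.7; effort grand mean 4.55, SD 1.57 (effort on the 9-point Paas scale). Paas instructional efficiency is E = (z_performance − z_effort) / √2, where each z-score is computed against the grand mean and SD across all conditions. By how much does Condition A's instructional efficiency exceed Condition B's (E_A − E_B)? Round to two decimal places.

Condition A: z_P = (88.4 − 75.2)/13.7 = 0.9635; z_E = (3.24 − 4.55)/1.57 = -0.8344; E_A = (0.9635 − (-0.8344))/√2 = 1.2713.
Condition B: z_P = (96.3 − 75.2)/13.7 = 1.5401; z_E = (5.53 − 4.55)/1.57 = 0.6242; E_B = (1.5401 − 0.6242)/√2 = 0.6476.
E_A − E_B = 1.2713 − 0.6476 = 0.6237 ≈ 0.62.

0.62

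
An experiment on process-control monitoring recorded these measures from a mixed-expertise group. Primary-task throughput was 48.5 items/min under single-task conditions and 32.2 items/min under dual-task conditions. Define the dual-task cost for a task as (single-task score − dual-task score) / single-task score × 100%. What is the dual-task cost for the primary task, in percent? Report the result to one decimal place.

Cost = (48.5 − 32.2) / 48.5 × 100%
     = 16.3000 / 48.5 × 100% = 33.6082%.
≈ 33.6%.

33.6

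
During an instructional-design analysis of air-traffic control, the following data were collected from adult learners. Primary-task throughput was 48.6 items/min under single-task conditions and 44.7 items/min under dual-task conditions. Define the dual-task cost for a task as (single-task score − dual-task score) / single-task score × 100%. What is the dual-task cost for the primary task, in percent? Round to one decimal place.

Cost = (48.6 − 44.7) / 48.6 × 100%
     = 3.9000 / 48.6 × 100% = 8.0247%.
≈ 8.0%.

8.0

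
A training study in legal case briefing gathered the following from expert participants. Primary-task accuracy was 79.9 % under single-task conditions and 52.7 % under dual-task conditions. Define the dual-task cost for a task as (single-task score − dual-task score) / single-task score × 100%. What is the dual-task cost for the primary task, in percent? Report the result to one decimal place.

Cost = (79.9 − 52.7) / 79.9 × 100%
     = 27.2000 / 79.9 × 100% = 34.0426%.
≈ 34.0%.

34.0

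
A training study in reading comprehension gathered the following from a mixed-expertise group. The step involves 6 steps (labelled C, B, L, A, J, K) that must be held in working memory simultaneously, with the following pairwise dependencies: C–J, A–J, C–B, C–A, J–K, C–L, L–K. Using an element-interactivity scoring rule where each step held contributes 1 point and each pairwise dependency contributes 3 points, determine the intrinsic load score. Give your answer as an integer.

Count of steps held simultaneously: 6.
Count of pairwise dependencies listed: 7.
Element contribution: 6 × 1 = 6.
Interaction contribution: 7 × 3 = 21.
Intrinsic load = 6 + 21 = 27.

27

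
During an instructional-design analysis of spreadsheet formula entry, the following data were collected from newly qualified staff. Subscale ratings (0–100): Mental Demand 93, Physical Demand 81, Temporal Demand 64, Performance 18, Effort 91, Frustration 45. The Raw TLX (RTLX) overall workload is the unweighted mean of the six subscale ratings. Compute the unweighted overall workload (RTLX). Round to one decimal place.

Sum of ratings = 93 + 81 + 64 + 18 + 91 + 45 = 392.
RTLX = 392 / 6 = 65.3333 ≈ 65.3.

65.3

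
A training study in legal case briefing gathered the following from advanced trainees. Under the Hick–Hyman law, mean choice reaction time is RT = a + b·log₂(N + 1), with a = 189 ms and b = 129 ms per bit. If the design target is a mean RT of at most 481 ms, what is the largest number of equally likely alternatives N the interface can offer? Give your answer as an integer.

3

Set 189 + 129·log₂(N + 1) ≤ 481.
log₂(N + 1) ≤ (481 − 189) / 129 = 2.2636.
N + 1 ≤ 2^2.2636 = 4.8019.
N ≤ 3.8019, so the largest integer N is 3.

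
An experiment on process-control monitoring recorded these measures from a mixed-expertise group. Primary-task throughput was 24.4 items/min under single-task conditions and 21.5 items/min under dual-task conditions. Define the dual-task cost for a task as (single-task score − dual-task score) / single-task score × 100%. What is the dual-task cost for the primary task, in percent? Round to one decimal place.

Cost = (24.4 − 21.5) / 24.4 × 100%
     = 2.9000 / 24.4 × 100% = 11.8852%.
≈ 11.9%.

11.9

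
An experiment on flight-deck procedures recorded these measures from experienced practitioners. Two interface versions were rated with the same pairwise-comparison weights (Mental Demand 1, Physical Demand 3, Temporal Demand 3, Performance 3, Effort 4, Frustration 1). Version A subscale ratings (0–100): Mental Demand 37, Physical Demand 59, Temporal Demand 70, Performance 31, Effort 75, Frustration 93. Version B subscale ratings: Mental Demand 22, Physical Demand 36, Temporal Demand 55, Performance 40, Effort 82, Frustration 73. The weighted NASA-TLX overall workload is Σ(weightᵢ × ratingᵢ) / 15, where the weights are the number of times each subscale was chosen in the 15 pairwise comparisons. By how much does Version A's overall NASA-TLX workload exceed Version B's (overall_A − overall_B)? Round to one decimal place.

6.3

Version A weighted sum = 1·37 + 3·59 + 3·70 + 3·31 + 4·75 + 1·93 = 37 + 177 + 210 + 93 + 300 + 93 = 910; overall_A = 910/15 = 60.6667.
Version B weighted sum = 1·22 + 3·36 + 3·55 + 3·40 + 4·82 + 1·73 = 22 + 108 + 165 + 120 + 328 + 73 = 816; overall_B = 816/15 = 54.4000.
Difference = 60.6667 − 54.4000 = 6.2667 ≈ 6.3.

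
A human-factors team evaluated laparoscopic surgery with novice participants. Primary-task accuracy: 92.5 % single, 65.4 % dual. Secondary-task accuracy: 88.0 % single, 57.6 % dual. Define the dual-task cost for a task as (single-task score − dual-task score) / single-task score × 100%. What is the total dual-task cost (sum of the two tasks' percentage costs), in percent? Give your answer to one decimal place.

63.8

Primary cost = (92.5 − 65.4) / 92.5 × 100% = 29.2973%.
Secondary cost = (88.0 − 57.6) / 88.0 × 100% = 34.5455%.
Total = 29.2973% + 34.5455% = 63.8428% ≈ 63.8%.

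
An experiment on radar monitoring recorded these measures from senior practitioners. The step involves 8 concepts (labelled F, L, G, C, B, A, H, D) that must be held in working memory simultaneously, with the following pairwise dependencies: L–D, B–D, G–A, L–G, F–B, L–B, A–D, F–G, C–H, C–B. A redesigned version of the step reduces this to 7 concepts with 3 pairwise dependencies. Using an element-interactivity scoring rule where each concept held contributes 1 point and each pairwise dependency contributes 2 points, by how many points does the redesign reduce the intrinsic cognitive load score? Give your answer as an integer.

Original: 8 × 1 + 10 × 2 = 8 + 20 = 28.
Redesigned: 7 × 1 + 3 × 2 = 7 + 6 = 13.
Reduction = 28 − 13 = 15.

15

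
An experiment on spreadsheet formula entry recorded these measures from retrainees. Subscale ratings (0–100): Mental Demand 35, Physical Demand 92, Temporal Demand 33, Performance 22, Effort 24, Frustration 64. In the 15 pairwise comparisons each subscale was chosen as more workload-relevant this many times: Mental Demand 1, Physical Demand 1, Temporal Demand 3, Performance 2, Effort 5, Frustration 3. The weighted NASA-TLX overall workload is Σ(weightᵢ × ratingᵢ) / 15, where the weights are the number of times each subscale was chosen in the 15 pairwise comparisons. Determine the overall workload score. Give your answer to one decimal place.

38.8

The tallies are the weights (they sum to 15).
Weighted sum = 1·35 + 1·92 + 3·33 + 2·22 + 5·24 + 3·64
            = 35 + 92 + 99 + 44 + 120 + 192 = 582.
Overall workload = 582 / 15 = 38.8000 ≈ 38.8.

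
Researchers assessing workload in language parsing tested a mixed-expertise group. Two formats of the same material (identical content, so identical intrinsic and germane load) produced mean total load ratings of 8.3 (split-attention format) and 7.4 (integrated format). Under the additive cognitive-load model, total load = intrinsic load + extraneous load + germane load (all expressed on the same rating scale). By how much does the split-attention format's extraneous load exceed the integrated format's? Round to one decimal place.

Intrinsic and germane load are equal across formats, so the difference in total load equals the difference in extraneous load.
Extraneous-load difference = 8.3 − 7.4 = 0.9.

0.9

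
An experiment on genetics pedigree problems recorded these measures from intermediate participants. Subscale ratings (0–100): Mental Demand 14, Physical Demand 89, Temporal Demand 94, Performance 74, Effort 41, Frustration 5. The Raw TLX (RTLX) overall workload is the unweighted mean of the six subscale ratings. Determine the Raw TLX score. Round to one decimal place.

52.8

Sum of ratings = 14 + 89 + 94 + 74 + 41 + 5 = 317.
RTLX = 317 / 6 = 52.8333 ≈ 52.8.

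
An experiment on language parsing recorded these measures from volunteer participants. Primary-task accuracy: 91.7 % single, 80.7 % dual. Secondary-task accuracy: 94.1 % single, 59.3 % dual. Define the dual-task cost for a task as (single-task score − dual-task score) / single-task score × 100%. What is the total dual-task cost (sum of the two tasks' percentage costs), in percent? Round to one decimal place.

Primary cost = (91.7 − 80.7) / 91.7 × 100% = 11.9956%.
Secondary cost = (94.1 − 59.3) / 94.1 × 100% = 36.9819%.
Total = 11.9956% + 36.9819% = 48.9775% ≈ 49.0%.

49.0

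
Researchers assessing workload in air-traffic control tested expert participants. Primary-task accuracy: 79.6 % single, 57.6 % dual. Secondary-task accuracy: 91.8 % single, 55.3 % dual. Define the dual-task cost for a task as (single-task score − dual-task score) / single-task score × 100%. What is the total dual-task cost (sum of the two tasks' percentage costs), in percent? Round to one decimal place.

Primary cost = (79.6 − 57.6) / 79.6 × 100% = 27.6382%.
Secondary cost = (91.8 − 55.3) / 91.8 × 100% = 39.7603%.
Total = 27.6382% + 39.7603% = 67.3985% ≈ 67.4%.

67.4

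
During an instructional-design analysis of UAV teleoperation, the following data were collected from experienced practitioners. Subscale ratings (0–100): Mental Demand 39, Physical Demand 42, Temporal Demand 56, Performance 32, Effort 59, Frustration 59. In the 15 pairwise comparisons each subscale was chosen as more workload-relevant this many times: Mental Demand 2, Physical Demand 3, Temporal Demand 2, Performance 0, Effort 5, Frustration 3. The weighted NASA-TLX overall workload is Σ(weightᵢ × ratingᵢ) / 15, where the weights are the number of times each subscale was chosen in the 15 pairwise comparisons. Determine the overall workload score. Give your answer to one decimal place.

52.5

The tallies are the weights (they sum to 15).
Weighted sum = 2·39 + 3·42 + 2·56 + 0·32 + 5·59 + 3·59
            = 78 + 126 + 112 + 0 + 295 + 177 = 788.
Overall workload = 788 / 15 = 52.5333 ≈ 52.5.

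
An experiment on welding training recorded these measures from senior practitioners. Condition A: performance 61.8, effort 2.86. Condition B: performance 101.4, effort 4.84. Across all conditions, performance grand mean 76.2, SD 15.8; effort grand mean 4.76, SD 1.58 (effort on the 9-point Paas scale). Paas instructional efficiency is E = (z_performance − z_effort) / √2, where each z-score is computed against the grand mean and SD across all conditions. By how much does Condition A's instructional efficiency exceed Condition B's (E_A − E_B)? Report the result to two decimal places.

-0.89

Condition A: z_P = (61.8 − 76.2)/15.8 = -0.9114; z_E = (2.86 − 4.76)/1.58 = -1.2025; E_A = (-0.9114 − (-1.2025))/√2 = 0.2058.
Condition B: z_P = (101.4 − 76.2)/15.8 = 1.5949; z_E = (4.84 − 4.76)/1.58 = 0.0506; E_B = (1.5949 − 0.0506)/√2 = 1.0920.
E_A − E_B = 0.2058 − 1.0920 = -0.8862 ≈ -0.89.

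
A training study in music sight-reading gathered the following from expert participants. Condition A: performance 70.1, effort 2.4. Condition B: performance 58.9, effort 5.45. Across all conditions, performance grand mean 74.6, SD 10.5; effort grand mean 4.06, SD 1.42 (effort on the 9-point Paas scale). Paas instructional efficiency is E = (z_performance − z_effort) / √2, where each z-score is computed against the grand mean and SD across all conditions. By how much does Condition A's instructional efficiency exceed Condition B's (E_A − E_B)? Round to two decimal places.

Condition A: z_P = (70.1 − 74.6)/10.5 = -0.4286; z_E = (2.4 − 4.06)/1.42 = -1.1690; E_A = (-0.4286 − (-1.1690))/√2 = 0.5235.
Condition B: z_P = (58.9 − 74.6)/10.5 = -1.4952; z_E = (5.45 − 4.06)/1.42 = 0.9789; E_B = (-1.4952 − 0.9789)/√2 = -1.7495.
E_A − E_B = 0.5235 − (-1.7495) = 2.2730 ≈ 2.27.

2.27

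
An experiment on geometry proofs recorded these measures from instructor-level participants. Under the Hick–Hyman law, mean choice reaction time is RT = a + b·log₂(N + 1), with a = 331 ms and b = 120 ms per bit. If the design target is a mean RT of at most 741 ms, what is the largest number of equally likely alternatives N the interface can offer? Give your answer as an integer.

Set 331 + 120·log₂(N + 1) ≤ 741.
log₂(N + 1) ≤ (741 − 331) / 120 = 3.4167.
N + 1 ≤ 2^3.4167 = 10.6790.
N ≤ 9.6790, so the largest integer N is 9.

9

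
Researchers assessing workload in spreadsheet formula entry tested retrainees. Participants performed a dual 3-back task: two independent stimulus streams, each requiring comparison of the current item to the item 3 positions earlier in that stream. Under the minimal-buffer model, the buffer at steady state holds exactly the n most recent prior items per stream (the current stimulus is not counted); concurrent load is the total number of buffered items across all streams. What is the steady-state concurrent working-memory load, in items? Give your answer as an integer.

6

Each stream's buffer holds its 3 most recent prior items.
Two independent streams: 2 × 3 = 6 buffered items at steady state.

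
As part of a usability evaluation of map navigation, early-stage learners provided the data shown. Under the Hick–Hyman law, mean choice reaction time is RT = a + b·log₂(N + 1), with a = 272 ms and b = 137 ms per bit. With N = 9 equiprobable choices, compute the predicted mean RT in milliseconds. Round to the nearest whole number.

log₂(9 + 1) = log₂(10) = 3.3219.
RT = 272 + 137 × 3.3219 = 272 + 455.1003 = 727.1003 ms.
≈ 727 ms.

727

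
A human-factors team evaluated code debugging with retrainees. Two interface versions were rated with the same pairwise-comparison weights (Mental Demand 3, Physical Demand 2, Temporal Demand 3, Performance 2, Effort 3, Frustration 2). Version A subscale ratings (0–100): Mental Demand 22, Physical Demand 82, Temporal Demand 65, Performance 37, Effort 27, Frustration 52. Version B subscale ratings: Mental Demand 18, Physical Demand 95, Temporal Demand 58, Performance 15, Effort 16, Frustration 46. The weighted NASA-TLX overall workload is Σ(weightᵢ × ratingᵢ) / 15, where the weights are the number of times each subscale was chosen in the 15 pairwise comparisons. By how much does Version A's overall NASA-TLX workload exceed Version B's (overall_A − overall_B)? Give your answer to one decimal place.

6.4

Version A weighted sum = 3·22 + 2·82 + 3·65 + 2·37 + 3·27 + 2·52 = 66 + 164 + 195 + 74 + 81 + 104 = 684; overall_A = 684/15 = 45.6000.
Version B weighted sum = 3·18 + 2·95 + 3·58 + 2·15 + 3·16 + 2·46 = 54 + 190 + 174 + 30 + 48 + 92 = 588; overall_B = 588/15 = 39.2000.
Difference = 45.6000 − 39.2000 = 6.4000 ≈ 6.4.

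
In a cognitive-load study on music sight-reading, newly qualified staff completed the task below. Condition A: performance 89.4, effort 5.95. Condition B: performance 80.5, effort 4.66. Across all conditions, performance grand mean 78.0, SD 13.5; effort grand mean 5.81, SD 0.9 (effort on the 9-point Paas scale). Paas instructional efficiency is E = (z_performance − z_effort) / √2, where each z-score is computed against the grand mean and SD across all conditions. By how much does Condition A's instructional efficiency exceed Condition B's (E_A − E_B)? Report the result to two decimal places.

Condition A: z_P = (89.4 − 78.0)/13.5 = 0.8444; z_E = (5.95 − 5.81)/0.9 = 0.1556; E_A = (0.8444 − 0.1556)/√2 = 0.4871.
Condition B: z_P = (80.5 − 78.0)/13.5 = 0.1852; z_E = (4.66 − 5.81)/0.9 = -1.2778; E_B = (0.1852 − (-1.2778))/√2 = 1.0345.
E_A − E_B = 0.4871 − 1.0345 = -0.5474 ≈ -0.55.

-0.55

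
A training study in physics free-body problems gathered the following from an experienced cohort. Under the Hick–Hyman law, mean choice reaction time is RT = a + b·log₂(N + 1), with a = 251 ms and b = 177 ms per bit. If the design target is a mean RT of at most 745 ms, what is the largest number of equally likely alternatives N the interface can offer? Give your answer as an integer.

5

Set 251 + 177·log₂(N + 1) ≤ 745.
log₂(N + 1) ≤ (745 − 251) / 177 = 2.7910.
N + 1 ≤ 2^2.7910 = 6.9211.
N ≤ 5.9211, so the largest integer N is 5.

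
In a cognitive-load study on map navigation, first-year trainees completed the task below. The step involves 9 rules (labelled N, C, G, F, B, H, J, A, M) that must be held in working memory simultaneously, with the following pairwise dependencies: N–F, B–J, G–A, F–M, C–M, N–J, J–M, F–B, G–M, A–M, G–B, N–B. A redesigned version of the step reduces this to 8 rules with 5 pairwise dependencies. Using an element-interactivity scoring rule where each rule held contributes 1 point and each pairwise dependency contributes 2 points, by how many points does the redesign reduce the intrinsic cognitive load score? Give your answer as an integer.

Original: 9 × 1 + 12 × 2 = 9 + 24 = 33.
Redesigned: 8 × 1 + 5 × 2 = 8 + 10 = 18.
Reduction = 33 − 18 = 15.

15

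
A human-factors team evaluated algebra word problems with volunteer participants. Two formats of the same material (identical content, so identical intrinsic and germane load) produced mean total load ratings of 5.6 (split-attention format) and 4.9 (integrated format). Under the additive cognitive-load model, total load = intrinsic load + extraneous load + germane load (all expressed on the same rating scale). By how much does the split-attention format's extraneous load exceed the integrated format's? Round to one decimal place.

0.7

Intrinsic and germane load are equal across formats, so the difference in total load equals the difference in extraneous load.
Extraneous-load difference = 5.6 − 4.9 = 0.7.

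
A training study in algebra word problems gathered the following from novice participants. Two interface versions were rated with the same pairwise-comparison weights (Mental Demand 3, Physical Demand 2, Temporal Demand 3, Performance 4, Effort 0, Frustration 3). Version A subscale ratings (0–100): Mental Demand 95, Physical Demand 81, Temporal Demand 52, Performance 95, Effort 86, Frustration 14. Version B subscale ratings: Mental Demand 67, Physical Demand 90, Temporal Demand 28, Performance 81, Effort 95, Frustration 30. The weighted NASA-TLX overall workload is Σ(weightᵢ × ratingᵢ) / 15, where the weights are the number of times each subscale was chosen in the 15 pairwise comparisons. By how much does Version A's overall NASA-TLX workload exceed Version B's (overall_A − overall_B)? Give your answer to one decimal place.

Version A weighted sum = 3·95 + 2·81 + 3·52 + 4·95 + 0·86 + 3·14 = 285 + 162 + 156 + 380 + 0 + 42 = 1025; overall_A = 1025/15 = 68.3333.
Version B weighted sum = 3·67 + 2·90 + 3·28 + 4·81 + 0·95 + 3·30 = 201 + 180 + 84 + 324 + 0 + 90 = 879; overall_B = 879/15 = 58.6000.
Difference = 68.3333 − 58.6000 = 9.7333 ≈ 9.7.

9.7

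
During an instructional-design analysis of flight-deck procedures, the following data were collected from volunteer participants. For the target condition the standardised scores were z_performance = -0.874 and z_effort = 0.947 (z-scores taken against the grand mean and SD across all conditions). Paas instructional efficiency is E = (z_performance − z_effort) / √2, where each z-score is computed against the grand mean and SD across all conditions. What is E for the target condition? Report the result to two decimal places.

-1.29

z_P − z_E = -0.874 − 0.947 = -1.8210.
E = -1.8210 / √2 = -1.8210 / 1.41421 = -1.2876 ≈ -1.29.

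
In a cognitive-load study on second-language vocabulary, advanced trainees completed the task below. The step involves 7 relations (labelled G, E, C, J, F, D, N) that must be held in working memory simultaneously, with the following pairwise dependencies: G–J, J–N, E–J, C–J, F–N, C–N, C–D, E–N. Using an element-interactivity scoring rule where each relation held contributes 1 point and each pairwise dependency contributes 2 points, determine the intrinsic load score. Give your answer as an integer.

Count of relations held simultaneously: 7.
Count of pairwise dependencies listed: 8.
Element contribution: 7 × 1 = 7.
Interaction contribution: 8 × 2 = 16.
Intrinsic load = 7 + 16 = 23.

23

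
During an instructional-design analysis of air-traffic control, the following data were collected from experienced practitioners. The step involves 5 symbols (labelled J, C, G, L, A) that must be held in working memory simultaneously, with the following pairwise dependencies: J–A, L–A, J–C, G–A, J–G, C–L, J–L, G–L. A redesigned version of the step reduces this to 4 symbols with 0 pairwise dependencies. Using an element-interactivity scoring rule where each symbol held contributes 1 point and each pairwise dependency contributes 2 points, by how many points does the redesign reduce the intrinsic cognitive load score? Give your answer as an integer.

17

Original: 5 × 1 + 8 × 2 = 5 + 16 = 21.
Redesigned: 4 × 1 + 0 × 2 = 4 + 0 = 4.
Reduction = 21 − 4 = 17.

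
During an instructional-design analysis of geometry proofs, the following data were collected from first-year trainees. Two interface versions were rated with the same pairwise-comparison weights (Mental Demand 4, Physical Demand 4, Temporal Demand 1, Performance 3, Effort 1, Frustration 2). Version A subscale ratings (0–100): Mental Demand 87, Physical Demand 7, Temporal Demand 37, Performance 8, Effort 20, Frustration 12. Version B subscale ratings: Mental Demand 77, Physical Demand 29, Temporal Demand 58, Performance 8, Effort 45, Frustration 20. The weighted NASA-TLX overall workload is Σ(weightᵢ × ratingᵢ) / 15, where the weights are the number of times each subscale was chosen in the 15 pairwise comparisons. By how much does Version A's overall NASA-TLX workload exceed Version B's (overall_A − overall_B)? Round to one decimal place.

-7.3

Version A weighted sum = 4·87 + 4·7 + 1·37 + 3·8 + 1·20 + 2·12 = 348 + 28 + 37 + 24 + 20 + 24 = 481; overall_A = 481/15 = 32.0667.
Version B weighted sum = 4·77 + 4·29 + 1·58 + 3·8 + 1·45 + 2·20 = 308 + 116 + 58 + 24 + 45 + 40 = 591; overall_B = 591/15 = 39.4000.
Difference = 32.0667 − 39.4000 = -7.3333 ≈ -7.3.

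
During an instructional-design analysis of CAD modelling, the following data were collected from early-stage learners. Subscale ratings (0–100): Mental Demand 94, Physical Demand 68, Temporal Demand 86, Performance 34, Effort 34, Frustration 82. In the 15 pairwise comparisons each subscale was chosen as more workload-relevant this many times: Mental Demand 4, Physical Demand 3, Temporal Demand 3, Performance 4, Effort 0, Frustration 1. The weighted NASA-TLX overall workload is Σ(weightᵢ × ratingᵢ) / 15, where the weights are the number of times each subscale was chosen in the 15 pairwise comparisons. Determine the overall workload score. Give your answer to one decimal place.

70.4

The tallies are the weights (they sum to 15).
Weighted sum = 4·94 + 3·68 + 3·86 + 4·34 + 0·34 + 1·82
            = 376 + 204 + 258 + 136 + 0 + 82 = 1056.
Overall workload = 1056 / 15 = 70.4000 ≈ 70.4.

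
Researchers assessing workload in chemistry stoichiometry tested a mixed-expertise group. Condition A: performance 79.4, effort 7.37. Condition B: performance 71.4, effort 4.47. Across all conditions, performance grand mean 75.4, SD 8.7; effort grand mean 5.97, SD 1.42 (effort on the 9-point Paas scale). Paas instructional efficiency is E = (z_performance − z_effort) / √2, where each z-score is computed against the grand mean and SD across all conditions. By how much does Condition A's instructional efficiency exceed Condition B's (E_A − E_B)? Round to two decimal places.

-0.79

Condition A: z_P = (79.4 − 75.4)/8.7 = 0.4598; z_E = (7.37 − 5.97)/1.42 = 0.9859; E_A = (0.4598 − 0.9859)/√2 = -0.3720.
Condition B: z_P = (71.4 − 75.4)/8.7 = -0.4598; z_E = (4.47 − 5.97)/1.42 = -1.0563; E_B = (-0.4598 − (-1.0563))/√2 = 0.4218.
E_A − E_B = -0.3720 − 0.4218 = -0.7938 ≈ -0.79.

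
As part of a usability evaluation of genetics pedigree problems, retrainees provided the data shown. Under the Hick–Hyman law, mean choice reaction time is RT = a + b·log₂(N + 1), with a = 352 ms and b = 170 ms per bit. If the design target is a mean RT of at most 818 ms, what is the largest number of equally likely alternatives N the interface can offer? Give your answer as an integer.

5

Set 352 + 170·log₂(N + 1) ≤ 818.
log₂(N + 1) ≤ (818 − 352) / 170 = 2.7412.
N + 1 ≤ 2^2.7412 = 6.6863.
N ≤ 5.6863, so the largest integer N is 5.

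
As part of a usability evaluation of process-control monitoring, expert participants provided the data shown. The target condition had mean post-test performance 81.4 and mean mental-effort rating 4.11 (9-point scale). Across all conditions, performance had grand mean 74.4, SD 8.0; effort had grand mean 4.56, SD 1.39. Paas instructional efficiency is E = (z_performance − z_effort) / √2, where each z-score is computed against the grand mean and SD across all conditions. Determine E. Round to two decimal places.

z_performance = (81.4 − 74.4) / 8.0 = 7.0000 / 8.0 = 0.8750.
z_effort = (4.11 − 4.56) / 1.39 = -0.4500 / 1.39 = -0.3237.
z_P − z_E = 0.8750 − (-0.3237) = 1.1987.
E = 1.1987 / √2 = 1.1987 / 1.41421 = 0.8476 ≈ 0.85.

0.85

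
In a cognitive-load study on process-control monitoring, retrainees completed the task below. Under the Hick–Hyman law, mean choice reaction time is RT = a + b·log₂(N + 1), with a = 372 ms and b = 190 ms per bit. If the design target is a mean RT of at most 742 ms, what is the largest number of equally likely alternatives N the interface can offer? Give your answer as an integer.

2

Set 372 + 190·log₂(N + 1) ≤ 742.
log₂(N + 1) ≤ (742 − 372) / 190 = 1.9474.
N + 1 ≤ 2^1.9474 = 3.8568.
N ≤ 2.8568, so the largest integer N is 2.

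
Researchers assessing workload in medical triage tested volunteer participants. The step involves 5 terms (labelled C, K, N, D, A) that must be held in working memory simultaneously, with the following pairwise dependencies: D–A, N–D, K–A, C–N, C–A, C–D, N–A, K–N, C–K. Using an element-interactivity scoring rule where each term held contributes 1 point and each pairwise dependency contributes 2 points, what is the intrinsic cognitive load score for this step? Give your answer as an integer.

23

Count of terms held simultaneously: 5.
Count of pairwise dependencies listed: 9.
Element contribution: 5 × 1 = 5.
Interaction contribution: 9 × 2 = 18.
Intrinsic load = 5 + 18 = 23.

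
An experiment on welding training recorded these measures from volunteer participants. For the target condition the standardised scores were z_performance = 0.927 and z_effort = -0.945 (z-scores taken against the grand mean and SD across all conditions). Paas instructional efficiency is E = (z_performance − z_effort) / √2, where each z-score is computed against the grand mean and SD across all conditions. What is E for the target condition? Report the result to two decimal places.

z_P − z_E = 0.927 − (-0.945) = 1.8720.
E = 1.8720 / √2 = 1.8720 / 1.41421 = 1.3237 ≈ 1.32.

1.32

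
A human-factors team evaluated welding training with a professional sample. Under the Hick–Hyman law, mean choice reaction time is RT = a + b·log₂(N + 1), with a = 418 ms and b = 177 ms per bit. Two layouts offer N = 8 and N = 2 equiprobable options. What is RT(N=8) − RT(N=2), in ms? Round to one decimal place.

RT(8) = 418 + 177·log₂(9) = 418 + 177·3.1699 = 979.0723 ms.
RT(2) = 418 + 177·log₂(3) = 418 + 177·1.5850 = 698.5450 ms.
Difference = 979.0723 − 698.5450 = 280.5273 ≈ 280.5 ms.

280.5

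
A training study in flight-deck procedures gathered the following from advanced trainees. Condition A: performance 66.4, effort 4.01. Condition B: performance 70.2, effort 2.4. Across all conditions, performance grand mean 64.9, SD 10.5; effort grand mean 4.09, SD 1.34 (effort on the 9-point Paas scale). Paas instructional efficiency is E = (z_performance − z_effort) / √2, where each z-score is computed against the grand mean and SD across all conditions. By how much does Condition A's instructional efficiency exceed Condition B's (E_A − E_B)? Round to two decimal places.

Condition A: z_P = (66.4 − 64.9)/10.5 = 0.1429; z_E = (4.01 − 4.09)/1.34 = -0.0597; E_A = (0.1429 − (-0.0597))/√2 = 0.1433.
Condition B: z_P = (70.2 − 64.9)/10.5 = 0.5048; z_E = (2.4 − 4.09)/1.34 = -1.2612; E_B = (0.5048 − (-1.2612))/√2 = 1.2488.
E_A − E_B = 0.1433 − 1.2488 = -1.1055 ≈ -1.11.

-1.11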